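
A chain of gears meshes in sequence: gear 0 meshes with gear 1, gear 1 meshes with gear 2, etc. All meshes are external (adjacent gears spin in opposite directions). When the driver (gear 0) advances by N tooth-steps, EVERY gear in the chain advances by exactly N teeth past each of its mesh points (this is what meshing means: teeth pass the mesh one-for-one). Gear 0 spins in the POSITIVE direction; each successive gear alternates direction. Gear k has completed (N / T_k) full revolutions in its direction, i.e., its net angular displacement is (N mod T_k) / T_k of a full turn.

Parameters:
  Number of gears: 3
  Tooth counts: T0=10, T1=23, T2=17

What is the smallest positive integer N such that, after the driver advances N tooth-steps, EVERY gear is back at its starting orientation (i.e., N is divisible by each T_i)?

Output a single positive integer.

Gear k returns to start when N is a multiple of T_k.
All gears at start simultaneously when N is a common multiple of [10, 23, 17]; the smallest such N is lcm(10, 23, 17).
Start: lcm = T0 = 10
Fold in T1=23: gcd(10, 23) = 1; lcm(10, 23) = 10 * 23 / 1 = 230 / 1 = 230
Fold in T2=17: gcd(230, 17) = 1; lcm(230, 17) = 230 * 17 / 1 = 3910 / 1 = 3910
Full cycle length = 3910

Answer: 3910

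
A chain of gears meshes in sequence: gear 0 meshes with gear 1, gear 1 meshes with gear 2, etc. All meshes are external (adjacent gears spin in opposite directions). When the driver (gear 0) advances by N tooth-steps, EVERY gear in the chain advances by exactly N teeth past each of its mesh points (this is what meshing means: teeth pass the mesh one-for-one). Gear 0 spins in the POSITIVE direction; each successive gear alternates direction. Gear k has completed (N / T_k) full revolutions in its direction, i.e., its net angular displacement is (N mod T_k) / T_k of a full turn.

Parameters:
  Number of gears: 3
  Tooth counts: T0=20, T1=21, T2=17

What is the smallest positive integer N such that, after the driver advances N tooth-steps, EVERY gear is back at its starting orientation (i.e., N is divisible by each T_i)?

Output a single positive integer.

Answer: 7140

Derivation:
Gear k returns to start when N is a multiple of T_k.
All gears at start simultaneously when N is a common multiple of [20, 21, 17]; the smallest such N is lcm(20, 21, 17).
Start: lcm = T0 = 20
Fold in T1=21: gcd(20, 21) = 1; lcm(20, 21) = 20 * 21 / 1 = 420 / 1 = 420
Fold in T2=17: gcd(420, 17) = 1; lcm(420, 17) = 420 * 17 / 1 = 7140 / 1 = 7140
Full cycle length = 7140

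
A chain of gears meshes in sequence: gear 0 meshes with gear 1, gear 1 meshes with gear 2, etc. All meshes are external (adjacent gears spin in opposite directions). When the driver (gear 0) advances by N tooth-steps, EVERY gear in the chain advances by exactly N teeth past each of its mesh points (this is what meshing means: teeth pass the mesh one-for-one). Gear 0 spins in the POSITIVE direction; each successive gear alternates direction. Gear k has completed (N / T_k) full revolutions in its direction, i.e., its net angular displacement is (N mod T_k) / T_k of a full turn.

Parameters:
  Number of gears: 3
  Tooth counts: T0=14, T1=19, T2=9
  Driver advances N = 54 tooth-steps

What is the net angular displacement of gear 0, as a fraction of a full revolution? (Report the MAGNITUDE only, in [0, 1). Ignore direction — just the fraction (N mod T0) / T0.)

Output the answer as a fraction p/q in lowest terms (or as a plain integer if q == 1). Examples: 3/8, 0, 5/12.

Chain of 3 gears, tooth counts: [14, 19, 9]
  gear 0: T0=14, direction=positive, advance = 54 mod 14 = 12 teeth = 12/14 turn
  gear 1: T1=19, direction=negative, advance = 54 mod 19 = 16 teeth = 16/19 turn
  gear 2: T2=9, direction=positive, advance = 54 mod 9 = 0 teeth = 0/9 turn
Gear 0: 54 mod 14 = 12
Fraction = 12 / 14 = 6/7 (gcd(12,14)=2) = 6/7

Answer: 6/7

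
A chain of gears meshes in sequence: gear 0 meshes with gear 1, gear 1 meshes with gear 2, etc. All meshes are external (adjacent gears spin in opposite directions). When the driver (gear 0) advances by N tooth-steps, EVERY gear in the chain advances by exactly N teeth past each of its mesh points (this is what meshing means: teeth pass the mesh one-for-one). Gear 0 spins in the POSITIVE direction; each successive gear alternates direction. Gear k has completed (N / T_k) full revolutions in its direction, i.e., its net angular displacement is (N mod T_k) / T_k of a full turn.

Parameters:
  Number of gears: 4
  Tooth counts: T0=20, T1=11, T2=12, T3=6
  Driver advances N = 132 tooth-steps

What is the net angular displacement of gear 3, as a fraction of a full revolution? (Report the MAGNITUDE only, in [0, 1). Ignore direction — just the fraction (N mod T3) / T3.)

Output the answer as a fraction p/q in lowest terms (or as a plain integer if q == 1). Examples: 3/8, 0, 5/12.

Chain of 4 gears, tooth counts: [20, 11, 12, 6]
  gear 0: T0=20, direction=positive, advance = 132 mod 20 = 12 teeth = 12/20 turn
  gear 1: T1=11, direction=negative, advance = 132 mod 11 = 0 teeth = 0/11 turn
  gear 2: T2=12, direction=positive, advance = 132 mod 12 = 0 teeth = 0/12 turn
  gear 3: T3=6, direction=negative, advance = 132 mod 6 = 0 teeth = 0/6 turn
Gear 3: 132 mod 6 = 0
Fraction = 0 / 6 = 0/1 (gcd(0,6)=6) = 0

Answer: 0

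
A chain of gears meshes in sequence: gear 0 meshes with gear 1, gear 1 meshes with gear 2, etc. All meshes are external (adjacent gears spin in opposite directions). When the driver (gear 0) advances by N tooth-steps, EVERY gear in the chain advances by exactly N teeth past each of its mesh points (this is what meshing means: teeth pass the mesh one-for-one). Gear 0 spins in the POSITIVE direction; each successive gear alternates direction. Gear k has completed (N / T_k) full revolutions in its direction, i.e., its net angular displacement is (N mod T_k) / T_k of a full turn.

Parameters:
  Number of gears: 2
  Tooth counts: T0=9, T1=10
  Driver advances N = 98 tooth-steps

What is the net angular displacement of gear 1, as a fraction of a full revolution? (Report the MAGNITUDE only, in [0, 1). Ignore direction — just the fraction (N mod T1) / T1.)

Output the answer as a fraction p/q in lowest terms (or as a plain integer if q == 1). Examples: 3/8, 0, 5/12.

Chain of 2 gears, tooth counts: [9, 10]
  gear 0: T0=9, direction=positive, advance = 98 mod 9 = 8 teeth = 8/9 turn
  gear 1: T1=10, direction=negative, advance = 98 mod 10 = 8 teeth = 8/10 turn
Gear 1: 98 mod 10 = 8
Fraction = 8 / 10 = 4/5 (gcd(8,10)=2) = 4/5

Answer: 4/5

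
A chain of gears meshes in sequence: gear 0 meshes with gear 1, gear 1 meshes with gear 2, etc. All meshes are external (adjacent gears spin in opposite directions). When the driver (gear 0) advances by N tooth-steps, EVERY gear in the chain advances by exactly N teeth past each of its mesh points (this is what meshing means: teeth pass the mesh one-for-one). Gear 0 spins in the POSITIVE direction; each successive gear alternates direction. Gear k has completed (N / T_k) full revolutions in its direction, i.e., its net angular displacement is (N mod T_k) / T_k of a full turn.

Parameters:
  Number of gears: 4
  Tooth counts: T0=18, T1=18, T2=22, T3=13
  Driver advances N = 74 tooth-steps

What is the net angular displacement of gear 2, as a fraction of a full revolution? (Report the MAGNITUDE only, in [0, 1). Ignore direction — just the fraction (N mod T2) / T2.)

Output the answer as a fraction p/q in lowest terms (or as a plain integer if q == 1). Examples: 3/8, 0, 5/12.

Answer: 4/11

Derivation:
Chain of 4 gears, tooth counts: [18, 18, 22, 13]
  gear 0: T0=18, direction=positive, advance = 74 mod 18 = 2 teeth = 2/18 turn
  gear 1: T1=18, direction=negative, advance = 74 mod 18 = 2 teeth = 2/18 turn
  gear 2: T2=22, direction=positive, advance = 74 mod 22 = 8 teeth = 8/22 turn
  gear 3: T3=13, direction=negative, advance = 74 mod 13 = 9 teeth = 9/13 turn
Gear 2: 74 mod 22 = 8
Fraction = 8 / 22 = 4/11 (gcd(8,22)=2) = 4/11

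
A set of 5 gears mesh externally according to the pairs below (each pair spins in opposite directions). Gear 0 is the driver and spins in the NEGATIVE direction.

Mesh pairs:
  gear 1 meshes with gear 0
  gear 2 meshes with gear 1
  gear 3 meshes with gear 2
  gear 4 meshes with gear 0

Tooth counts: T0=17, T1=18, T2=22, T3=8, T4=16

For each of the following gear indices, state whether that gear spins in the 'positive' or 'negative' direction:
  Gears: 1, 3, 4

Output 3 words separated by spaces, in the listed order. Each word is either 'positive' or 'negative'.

Answer: positive positive positive

Derivation:
Gear 0 (driver): negative (depth 0)
  gear 1: meshes with gear 0 -> depth 1 -> positive (opposite of gear 0)
  gear 2: meshes with gear 1 -> depth 2 -> negative (opposite of gear 1)
  gear 3: meshes with gear 2 -> depth 3 -> positive (opposite of gear 2)
  gear 4: meshes with gear 0 -> depth 1 -> positive (opposite of gear 0)
Queried indices 1, 3, 4 -> positive, positive, positive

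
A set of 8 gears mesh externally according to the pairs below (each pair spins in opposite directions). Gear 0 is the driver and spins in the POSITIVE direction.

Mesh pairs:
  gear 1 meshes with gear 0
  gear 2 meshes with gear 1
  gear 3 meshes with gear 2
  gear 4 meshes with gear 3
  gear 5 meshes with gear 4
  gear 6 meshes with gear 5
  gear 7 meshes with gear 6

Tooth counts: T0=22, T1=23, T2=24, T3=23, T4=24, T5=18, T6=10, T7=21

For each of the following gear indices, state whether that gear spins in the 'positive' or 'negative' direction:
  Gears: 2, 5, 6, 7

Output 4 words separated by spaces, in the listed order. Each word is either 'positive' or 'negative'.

Gear 0 (driver): positive (depth 0)
  gear 1: meshes with gear 0 -> depth 1 -> negative (opposite of gear 0)
  gear 2: meshes with gear 1 -> depth 2 -> positive (opposite of gear 1)
  gear 3: meshes with gear 2 -> depth 3 -> negative (opposite of gear 2)
  gear 4: meshes with gear 3 -> depth 4 -> positive (opposite of gear 3)
  gear 5: meshes with gear 4 -> depth 5 -> negative (opposite of gear 4)
  gear 6: meshes with gear 5 -> depth 6 -> positive (opposite of gear 5)
  gear 7: meshes with gear 6 -> depth 7 -> negative (opposite of gear 6)
Queried indices 2, 5, 6, 7 -> positive, negative, positive, negative

Answer: positive negative positive negative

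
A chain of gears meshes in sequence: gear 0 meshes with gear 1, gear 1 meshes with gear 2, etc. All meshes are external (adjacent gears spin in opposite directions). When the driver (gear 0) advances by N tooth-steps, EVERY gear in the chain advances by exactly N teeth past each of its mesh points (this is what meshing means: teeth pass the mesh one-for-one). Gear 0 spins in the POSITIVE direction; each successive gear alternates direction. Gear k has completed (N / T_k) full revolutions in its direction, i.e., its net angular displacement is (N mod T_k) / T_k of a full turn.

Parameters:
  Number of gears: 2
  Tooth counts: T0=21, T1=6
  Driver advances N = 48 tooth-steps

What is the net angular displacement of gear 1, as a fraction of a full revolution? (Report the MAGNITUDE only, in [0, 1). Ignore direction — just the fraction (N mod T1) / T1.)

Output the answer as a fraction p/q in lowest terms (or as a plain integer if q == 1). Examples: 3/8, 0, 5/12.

Answer: 0

Derivation:
Chain of 2 gears, tooth counts: [21, 6]
  gear 0: T0=21, direction=positive, advance = 48 mod 21 = 6 teeth = 6/21 turn
  gear 1: T1=6, direction=negative, advance = 48 mod 6 = 0 teeth = 0/6 turn
Gear 1: 48 mod 6 = 0
Fraction = 0 / 6 = 0/1 (gcd(0,6)=6) = 0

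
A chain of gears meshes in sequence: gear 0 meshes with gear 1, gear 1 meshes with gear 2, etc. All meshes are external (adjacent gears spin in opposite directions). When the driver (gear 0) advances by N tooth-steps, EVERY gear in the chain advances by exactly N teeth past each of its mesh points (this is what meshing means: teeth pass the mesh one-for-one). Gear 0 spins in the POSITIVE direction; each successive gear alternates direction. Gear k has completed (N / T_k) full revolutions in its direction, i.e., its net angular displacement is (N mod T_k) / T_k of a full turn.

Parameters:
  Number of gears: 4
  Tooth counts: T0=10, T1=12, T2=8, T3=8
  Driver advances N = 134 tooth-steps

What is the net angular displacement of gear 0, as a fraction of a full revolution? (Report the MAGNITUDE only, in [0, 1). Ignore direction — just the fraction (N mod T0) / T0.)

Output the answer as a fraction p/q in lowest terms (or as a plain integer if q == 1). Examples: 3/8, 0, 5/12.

Chain of 4 gears, tooth counts: [10, 12, 8, 8]
  gear 0: T0=10, direction=positive, advance = 134 mod 10 = 4 teeth = 4/10 turn
  gear 1: T1=12, direction=negative, advance = 134 mod 12 = 2 teeth = 2/12 turn
  gear 2: T2=8, direction=positive, advance = 134 mod 8 = 6 teeth = 6/8 turn
  gear 3: T3=8, direction=negative, advance = 134 mod 8 = 6 teeth = 6/8 turn
Gear 0: 134 mod 10 = 4
Fraction = 4 / 10 = 2/5 (gcd(4,10)=2) = 2/5

Answer: 2/5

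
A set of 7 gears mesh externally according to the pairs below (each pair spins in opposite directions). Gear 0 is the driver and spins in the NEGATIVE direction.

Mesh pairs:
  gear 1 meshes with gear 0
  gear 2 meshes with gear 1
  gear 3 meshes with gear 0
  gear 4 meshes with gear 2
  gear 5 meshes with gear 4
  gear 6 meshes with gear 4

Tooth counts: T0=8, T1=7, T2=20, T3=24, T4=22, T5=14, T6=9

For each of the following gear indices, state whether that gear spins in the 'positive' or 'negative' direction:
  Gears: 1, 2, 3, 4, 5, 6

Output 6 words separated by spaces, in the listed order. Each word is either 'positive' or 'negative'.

Answer: positive negative positive positive negative negative

Derivation:
Gear 0 (driver): negative (depth 0)
  gear 1: meshes with gear 0 -> depth 1 -> positive (opposite of gear 0)
  gear 2: meshes with gear 1 -> depth 2 -> negative (opposite of gear 1)
  gear 3: meshes with gear 0 -> depth 1 -> positive (opposite of gear 0)
  gear 4: meshes with gear 2 -> depth 3 -> positive (opposite of gear 2)
  gear 5: meshes with gear 4 -> depth 4 -> negative (opposite of gear 4)
  gear 6: meshes with gear 4 -> depth 4 -> negative (opposite of gear 4)
Queried indices 1, 2, 3, 4, 5, 6 -> positive, negative, positive, positive, negative, negative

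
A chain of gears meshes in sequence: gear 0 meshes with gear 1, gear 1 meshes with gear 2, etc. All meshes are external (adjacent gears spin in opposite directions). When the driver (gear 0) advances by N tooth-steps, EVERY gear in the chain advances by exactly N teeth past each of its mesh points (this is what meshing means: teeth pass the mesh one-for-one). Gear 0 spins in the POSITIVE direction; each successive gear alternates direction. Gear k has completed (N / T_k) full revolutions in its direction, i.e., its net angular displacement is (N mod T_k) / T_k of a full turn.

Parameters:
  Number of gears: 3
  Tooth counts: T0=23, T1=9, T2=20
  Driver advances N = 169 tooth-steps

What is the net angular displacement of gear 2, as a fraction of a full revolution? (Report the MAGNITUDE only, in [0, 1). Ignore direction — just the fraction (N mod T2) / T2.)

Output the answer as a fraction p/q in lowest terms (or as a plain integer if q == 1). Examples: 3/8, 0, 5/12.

Answer: 9/20

Derivation:
Chain of 3 gears, tooth counts: [23, 9, 20]
  gear 0: T0=23, direction=positive, advance = 169 mod 23 = 8 teeth = 8/23 turn
  gear 1: T1=9, direction=negative, advance = 169 mod 9 = 7 teeth = 7/9 turn
  gear 2: T2=20, direction=positive, advance = 169 mod 20 = 9 teeth = 9/20 turn
Gear 2: 169 mod 20 = 9
Fraction = 9 / 20 = 9/20 (gcd(9,20)=1) = 9/20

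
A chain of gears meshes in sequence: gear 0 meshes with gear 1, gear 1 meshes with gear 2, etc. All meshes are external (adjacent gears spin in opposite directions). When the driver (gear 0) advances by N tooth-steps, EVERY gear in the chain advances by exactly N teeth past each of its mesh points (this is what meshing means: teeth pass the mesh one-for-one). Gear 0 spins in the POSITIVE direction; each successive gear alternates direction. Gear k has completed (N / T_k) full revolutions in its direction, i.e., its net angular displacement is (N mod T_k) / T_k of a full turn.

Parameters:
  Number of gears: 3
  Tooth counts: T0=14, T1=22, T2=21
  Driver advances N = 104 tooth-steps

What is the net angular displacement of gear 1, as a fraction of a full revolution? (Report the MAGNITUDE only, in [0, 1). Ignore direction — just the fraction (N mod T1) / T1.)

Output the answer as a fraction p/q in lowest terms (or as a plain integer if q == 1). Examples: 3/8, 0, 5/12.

Answer: 8/11

Derivation:
Chain of 3 gears, tooth counts: [14, 22, 21]
  gear 0: T0=14, direction=positive, advance = 104 mod 14 = 6 teeth = 6/14 turn
  gear 1: T1=22, direction=negative, advance = 104 mod 22 = 16 teeth = 16/22 turn
  gear 2: T2=21, direction=positive, advance = 104 mod 21 = 20 teeth = 20/21 turn
Gear 1: 104 mod 22 = 16
Fraction = 16 / 22 = 8/11 (gcd(16,22)=2) = 8/11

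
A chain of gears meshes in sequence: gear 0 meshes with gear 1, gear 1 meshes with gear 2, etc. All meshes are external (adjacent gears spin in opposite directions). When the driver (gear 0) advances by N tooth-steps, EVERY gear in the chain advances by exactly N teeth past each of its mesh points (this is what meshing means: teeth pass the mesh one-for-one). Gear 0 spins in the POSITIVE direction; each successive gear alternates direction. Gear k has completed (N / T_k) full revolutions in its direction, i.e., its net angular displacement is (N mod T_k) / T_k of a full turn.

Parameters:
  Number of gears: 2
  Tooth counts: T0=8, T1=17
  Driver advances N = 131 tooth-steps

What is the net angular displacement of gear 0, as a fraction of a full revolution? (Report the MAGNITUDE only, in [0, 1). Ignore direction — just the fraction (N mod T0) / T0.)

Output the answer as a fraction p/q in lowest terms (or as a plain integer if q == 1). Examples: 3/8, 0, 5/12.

Chain of 2 gears, tooth counts: [8, 17]
  gear 0: T0=8, direction=positive, advance = 131 mod 8 = 3 teeth = 3/8 turn
  gear 1: T1=17, direction=negative, advance = 131 mod 17 = 12 teeth = 12/17 turn
Gear 0: 131 mod 8 = 3
Fraction = 3 / 8 = 3/8 (gcd(3,8)=1) = 3/8

Answer: 3/8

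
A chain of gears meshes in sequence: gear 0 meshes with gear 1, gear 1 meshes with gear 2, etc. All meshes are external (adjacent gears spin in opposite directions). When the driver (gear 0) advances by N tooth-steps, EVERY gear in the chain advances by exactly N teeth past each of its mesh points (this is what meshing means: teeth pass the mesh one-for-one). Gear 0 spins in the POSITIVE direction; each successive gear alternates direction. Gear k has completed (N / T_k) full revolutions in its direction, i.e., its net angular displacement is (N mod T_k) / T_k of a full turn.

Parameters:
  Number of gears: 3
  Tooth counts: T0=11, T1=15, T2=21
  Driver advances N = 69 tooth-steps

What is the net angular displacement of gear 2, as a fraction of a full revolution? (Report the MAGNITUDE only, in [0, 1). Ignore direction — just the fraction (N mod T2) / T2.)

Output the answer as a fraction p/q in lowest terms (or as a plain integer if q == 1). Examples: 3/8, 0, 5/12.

Chain of 3 gears, tooth counts: [11, 15, 21]
  gear 0: T0=11, direction=positive, advance = 69 mod 11 = 3 teeth = 3/11 turn
  gear 1: T1=15, direction=negative, advance = 69 mod 15 = 9 teeth = 9/15 turn
  gear 2: T2=21, direction=positive, advance = 69 mod 21 = 6 teeth = 6/21 turn
Gear 2: 69 mod 21 = 6
Fraction = 6 / 21 = 2/7 (gcd(6,21)=3) = 2/7

Answer: 2/7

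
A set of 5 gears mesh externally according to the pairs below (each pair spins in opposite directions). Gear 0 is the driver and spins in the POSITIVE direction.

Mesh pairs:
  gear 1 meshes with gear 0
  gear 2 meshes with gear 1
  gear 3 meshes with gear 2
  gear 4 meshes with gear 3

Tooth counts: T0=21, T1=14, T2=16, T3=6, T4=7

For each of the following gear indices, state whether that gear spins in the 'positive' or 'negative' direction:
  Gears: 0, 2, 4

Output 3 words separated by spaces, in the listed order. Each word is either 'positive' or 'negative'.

Answer: positive positive positive

Derivation:
Gear 0 (driver): positive (depth 0)
  gear 1: meshes with gear 0 -> depth 1 -> negative (opposite of gear 0)
  gear 2: meshes with gear 1 -> depth 2 -> positive (opposite of gear 1)
  gear 3: meshes with gear 2 -> depth 3 -> negative (opposite of gear 2)
  gear 4: meshes with gear 3 -> depth 4 -> positive (opposite of gear 3)
Queried indices 0, 2, 4 -> positive, positive, positive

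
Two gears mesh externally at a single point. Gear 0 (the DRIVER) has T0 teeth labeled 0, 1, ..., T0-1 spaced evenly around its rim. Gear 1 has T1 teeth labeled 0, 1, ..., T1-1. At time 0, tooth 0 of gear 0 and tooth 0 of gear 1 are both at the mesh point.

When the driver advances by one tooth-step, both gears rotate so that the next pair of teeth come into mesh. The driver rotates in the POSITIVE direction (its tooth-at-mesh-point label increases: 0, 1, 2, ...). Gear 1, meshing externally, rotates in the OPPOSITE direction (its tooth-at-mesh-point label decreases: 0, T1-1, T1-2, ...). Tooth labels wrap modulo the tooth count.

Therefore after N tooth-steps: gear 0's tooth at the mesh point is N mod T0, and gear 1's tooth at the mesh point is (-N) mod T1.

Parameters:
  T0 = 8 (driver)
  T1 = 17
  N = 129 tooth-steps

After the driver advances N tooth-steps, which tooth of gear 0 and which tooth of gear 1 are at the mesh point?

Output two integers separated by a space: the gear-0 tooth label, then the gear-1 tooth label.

Gear 0 (driver, T0=8): tooth at mesh = N mod T0
  129 = 16 * 8 + 1, so 129 mod 8 = 1
  gear 0 tooth = 1
Gear 1 (driven, T1=17): tooth at mesh = (-N) mod T1
  129 = 7 * 17 + 10, so 129 mod 17 = 10
  (-129) mod 17 = (-10) mod 17 = 17 - 10 = 7
Mesh after 129 steps: gear-0 tooth 1 meets gear-1 tooth 7

Answer: 1 7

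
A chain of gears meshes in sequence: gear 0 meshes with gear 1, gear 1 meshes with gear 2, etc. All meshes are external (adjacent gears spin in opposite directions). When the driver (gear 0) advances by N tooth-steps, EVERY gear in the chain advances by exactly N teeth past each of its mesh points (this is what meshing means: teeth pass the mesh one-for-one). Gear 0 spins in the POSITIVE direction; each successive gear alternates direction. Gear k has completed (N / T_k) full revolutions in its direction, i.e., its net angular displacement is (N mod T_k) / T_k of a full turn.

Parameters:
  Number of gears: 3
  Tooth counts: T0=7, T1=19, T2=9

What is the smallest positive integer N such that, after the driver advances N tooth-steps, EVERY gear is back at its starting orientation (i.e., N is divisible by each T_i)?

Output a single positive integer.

Answer: 1197

Derivation:
Gear k returns to start when N is a multiple of T_k.
All gears at start simultaneously when N is a common multiple of [7, 19, 9]; the smallest such N is lcm(7, 19, 9).
Start: lcm = T0 = 7
Fold in T1=19: gcd(7, 19) = 1; lcm(7, 19) = 7 * 19 / 1 = 133 / 1 = 133
Fold in T2=9: gcd(133, 9) = 1; lcm(133, 9) = 133 * 9 / 1 = 1197 / 1 = 1197
Full cycle length = 1197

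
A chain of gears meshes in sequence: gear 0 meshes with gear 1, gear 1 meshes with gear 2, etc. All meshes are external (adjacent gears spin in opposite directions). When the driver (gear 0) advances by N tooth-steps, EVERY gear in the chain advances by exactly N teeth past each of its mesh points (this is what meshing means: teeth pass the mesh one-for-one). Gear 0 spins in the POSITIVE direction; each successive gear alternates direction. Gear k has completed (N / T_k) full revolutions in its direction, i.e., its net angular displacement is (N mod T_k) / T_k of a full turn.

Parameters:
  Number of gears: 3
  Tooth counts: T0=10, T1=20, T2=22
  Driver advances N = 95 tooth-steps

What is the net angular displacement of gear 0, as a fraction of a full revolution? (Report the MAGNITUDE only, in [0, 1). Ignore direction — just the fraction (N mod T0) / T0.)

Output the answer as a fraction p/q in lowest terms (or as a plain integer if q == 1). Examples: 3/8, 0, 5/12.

Chain of 3 gears, tooth counts: [10, 20, 22]
  gear 0: T0=10, direction=positive, advance = 95 mod 10 = 5 teeth = 5/10 turn
  gear 1: T1=20, direction=negative, advance = 95 mod 20 = 15 teeth = 15/20 turn
  gear 2: T2=22, direction=positive, advance = 95 mod 22 = 7 teeth = 7/22 turn
Gear 0: 95 mod 10 = 5
Fraction = 5 / 10 = 1/2 (gcd(5,10)=5) = 1/2

Answer: 1/2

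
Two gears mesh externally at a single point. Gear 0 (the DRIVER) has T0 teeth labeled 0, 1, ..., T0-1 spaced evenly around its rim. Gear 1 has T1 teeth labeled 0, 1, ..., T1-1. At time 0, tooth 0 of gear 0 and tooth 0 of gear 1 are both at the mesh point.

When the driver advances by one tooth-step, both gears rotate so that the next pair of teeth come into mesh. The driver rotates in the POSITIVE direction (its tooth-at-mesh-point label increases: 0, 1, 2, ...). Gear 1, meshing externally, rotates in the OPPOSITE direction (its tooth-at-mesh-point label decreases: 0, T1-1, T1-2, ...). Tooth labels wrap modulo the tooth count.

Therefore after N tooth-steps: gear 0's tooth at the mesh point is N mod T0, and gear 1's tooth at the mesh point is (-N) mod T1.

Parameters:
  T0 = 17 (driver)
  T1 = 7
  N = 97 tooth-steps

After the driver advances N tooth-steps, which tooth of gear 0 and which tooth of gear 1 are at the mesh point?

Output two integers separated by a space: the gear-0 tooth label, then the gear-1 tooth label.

Gear 0 (driver, T0=17): tooth at mesh = N mod T0
  97 = 5 * 17 + 12, so 97 mod 17 = 12
  gear 0 tooth = 12
Gear 1 (driven, T1=7): tooth at mesh = (-N) mod T1
  97 = 13 * 7 + 6, so 97 mod 7 = 6
  (-97) mod 7 = (-6) mod 7 = 7 - 6 = 1
Mesh after 97 steps: gear-0 tooth 12 meets gear-1 tooth 1

Answer: 12 1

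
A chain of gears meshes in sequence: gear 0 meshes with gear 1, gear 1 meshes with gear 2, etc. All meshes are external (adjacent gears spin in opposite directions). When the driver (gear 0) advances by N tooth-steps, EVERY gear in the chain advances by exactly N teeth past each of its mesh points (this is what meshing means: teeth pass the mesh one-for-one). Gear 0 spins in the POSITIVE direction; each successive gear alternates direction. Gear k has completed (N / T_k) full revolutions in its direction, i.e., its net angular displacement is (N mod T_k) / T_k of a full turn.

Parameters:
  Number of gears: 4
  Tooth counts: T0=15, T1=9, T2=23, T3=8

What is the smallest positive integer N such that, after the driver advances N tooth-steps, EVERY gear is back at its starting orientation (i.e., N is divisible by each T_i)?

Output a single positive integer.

Answer: 8280

Derivation:
Gear k returns to start when N is a multiple of T_k.
All gears at start simultaneously when N is a common multiple of [15, 9, 23, 8]; the smallest such N is lcm(15, 9, 23, 8).
Start: lcm = T0 = 15
Fold in T1=9: gcd(15, 9) = 3; lcm(15, 9) = 15 * 9 / 3 = 135 / 3 = 45
Fold in T2=23: gcd(45, 23) = 1; lcm(45, 23) = 45 * 23 / 1 = 1035 / 1 = 1035
Fold in T3=8: gcd(1035, 8) = 1; lcm(1035, 8) = 1035 * 8 / 1 = 8280 / 1 = 8280
Full cycle length = 8280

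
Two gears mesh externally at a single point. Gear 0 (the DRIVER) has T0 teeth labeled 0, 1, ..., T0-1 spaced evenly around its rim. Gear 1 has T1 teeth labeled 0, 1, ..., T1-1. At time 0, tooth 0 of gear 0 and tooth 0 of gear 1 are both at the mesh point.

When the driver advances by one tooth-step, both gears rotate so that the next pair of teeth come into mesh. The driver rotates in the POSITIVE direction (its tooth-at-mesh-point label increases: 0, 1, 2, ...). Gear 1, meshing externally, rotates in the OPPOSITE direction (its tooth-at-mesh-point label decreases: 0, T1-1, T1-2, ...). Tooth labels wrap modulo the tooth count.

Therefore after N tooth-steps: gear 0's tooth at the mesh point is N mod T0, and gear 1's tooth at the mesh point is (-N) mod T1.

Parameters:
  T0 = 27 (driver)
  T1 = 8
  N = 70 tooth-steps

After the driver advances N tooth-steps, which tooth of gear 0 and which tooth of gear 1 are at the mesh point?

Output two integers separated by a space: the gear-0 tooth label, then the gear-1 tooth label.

Answer: 16 2

Derivation:
Gear 0 (driver, T0=27): tooth at mesh = N mod T0
  70 = 2 * 27 + 16, so 70 mod 27 = 16
  gear 0 tooth = 16
Gear 1 (driven, T1=8): tooth at mesh = (-N) mod T1
  70 = 8 * 8 + 6, so 70 mod 8 = 6
  (-70) mod 8 = (-6) mod 8 = 8 - 6 = 2
Mesh after 70 steps: gear-0 tooth 16 meets gear-1 tooth 2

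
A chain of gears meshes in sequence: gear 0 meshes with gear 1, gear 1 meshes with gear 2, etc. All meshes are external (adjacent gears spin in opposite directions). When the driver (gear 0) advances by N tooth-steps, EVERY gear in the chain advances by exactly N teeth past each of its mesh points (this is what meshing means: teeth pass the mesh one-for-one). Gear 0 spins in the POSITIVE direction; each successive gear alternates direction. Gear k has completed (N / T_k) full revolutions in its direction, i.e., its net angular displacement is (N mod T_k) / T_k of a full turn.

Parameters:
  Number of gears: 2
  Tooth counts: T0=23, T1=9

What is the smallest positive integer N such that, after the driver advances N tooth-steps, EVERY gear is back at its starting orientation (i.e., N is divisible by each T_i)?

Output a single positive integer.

Answer: 207

Derivation:
Gear k returns to start when N is a multiple of T_k.
All gears at start simultaneously when N is a common multiple of [23, 9]; the smallest such N is lcm(23, 9).
Start: lcm = T0 = 23
Fold in T1=9: gcd(23, 9) = 1; lcm(23, 9) = 23 * 9 / 1 = 207 / 1 = 207
Full cycle length = 207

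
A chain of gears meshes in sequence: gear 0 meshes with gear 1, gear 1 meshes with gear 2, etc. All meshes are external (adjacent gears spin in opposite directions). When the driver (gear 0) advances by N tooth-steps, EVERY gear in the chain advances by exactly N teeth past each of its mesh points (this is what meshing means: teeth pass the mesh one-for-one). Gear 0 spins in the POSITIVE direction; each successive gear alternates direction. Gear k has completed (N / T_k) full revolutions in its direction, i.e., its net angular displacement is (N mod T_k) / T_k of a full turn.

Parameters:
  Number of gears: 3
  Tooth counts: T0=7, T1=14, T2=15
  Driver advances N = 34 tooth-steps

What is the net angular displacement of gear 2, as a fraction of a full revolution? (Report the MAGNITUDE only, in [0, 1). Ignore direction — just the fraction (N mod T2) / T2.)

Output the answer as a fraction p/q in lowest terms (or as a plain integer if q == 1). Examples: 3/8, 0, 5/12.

Chain of 3 gears, tooth counts: [7, 14, 15]
  gear 0: T0=7, direction=positive, advance = 34 mod 7 = 6 teeth = 6/7 turn
  gear 1: T1=14, direction=negative, advance = 34 mod 14 = 6 teeth = 6/14 turn
  gear 2: T2=15, direction=positive, advance = 34 mod 15 = 4 teeth = 4/15 turn
Gear 2: 34 mod 15 = 4
Fraction = 4 / 15 = 4/15 (gcd(4,15)=1) = 4/15

Answer: 4/15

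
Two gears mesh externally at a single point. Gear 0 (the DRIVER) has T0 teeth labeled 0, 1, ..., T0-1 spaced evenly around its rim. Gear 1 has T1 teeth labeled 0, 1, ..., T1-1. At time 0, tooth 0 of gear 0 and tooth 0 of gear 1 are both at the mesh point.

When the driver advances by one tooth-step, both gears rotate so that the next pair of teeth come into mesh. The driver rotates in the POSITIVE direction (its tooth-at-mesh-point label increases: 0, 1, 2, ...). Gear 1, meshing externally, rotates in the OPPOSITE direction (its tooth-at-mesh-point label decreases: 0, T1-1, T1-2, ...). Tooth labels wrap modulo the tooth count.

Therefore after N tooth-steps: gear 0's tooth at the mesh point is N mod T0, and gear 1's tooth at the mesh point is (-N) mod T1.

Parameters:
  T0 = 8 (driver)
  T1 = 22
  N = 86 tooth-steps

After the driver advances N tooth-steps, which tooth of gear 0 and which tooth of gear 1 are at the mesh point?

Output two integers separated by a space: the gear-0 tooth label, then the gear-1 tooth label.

Gear 0 (driver, T0=8): tooth at mesh = N mod T0
  86 = 10 * 8 + 6, so 86 mod 8 = 6
  gear 0 tooth = 6
Gear 1 (driven, T1=22): tooth at mesh = (-N) mod T1
  86 = 3 * 22 + 20, so 86 mod 22 = 20
  (-86) mod 22 = (-20) mod 22 = 22 - 20 = 2
Mesh after 86 steps: gear-0 tooth 6 meets gear-1 tooth 2

Answer: 6 2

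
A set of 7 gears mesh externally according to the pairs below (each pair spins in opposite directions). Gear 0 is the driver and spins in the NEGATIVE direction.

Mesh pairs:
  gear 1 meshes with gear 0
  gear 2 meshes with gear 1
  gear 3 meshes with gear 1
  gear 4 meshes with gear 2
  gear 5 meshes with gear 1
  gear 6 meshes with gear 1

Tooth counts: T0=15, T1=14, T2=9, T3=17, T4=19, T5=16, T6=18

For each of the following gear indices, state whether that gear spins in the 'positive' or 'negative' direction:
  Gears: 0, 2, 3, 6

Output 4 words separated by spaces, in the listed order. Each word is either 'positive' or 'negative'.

Gear 0 (driver): negative (depth 0)
  gear 1: meshes with gear 0 -> depth 1 -> positive (opposite of gear 0)
  gear 2: meshes with gear 1 -> depth 2 -> negative (opposite of gear 1)
  gear 3: meshes with gear 1 -> depth 2 -> negative (opposite of gear 1)
  gear 4: meshes with gear 2 -> depth 3 -> positive (opposite of gear 2)
  gear 5: meshes with gear 1 -> depth 2 -> negative (opposite of gear 1)
  gear 6: meshes with gear 1 -> depth 2 -> negative (opposite of gear 1)
Queried indices 0, 2, 3, 6 -> negative, negative, negative, negative

Answer: negative negative negative negative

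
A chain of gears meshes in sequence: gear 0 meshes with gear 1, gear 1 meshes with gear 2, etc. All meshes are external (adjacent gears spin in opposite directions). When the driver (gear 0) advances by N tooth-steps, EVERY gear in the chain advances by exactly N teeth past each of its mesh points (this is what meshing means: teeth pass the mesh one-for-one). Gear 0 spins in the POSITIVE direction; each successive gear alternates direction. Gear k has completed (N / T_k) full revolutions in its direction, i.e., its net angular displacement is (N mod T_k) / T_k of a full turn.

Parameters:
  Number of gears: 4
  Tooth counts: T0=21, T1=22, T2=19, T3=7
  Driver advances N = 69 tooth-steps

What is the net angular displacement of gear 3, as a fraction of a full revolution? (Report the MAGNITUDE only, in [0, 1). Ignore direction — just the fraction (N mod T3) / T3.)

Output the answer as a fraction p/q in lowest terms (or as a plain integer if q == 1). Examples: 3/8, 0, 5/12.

Chain of 4 gears, tooth counts: [21, 22, 19, 7]
  gear 0: T0=21, direction=positive, advance = 69 mod 21 = 6 teeth = 6/21 turn
  gear 1: T1=22, direction=negative, advance = 69 mod 22 = 3 teeth = 3/22 turn
  gear 2: T2=19, direction=positive, advance = 69 mod 19 = 12 teeth = 12/19 turn
  gear 3: T3=7, direction=negative, advance = 69 mod 7 = 6 teeth = 6/7 turn
Gear 3: 69 mod 7 = 6
Fraction = 6 / 7 = 6/7 (gcd(6,7)=1) = 6/7

Answer: 6/7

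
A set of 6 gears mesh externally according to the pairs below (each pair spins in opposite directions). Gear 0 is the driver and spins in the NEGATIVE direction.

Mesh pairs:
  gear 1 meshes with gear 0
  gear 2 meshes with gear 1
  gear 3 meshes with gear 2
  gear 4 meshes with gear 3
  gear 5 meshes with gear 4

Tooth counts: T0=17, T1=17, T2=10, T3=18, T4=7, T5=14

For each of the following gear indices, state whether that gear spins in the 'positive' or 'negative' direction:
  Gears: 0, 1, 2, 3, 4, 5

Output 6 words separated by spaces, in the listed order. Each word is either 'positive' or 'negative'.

Answer: negative positive negative positive negative positive

Derivation:
Gear 0 (driver): negative (depth 0)
  gear 1: meshes with gear 0 -> depth 1 -> positive (opposite of gear 0)
  gear 2: meshes with gear 1 -> depth 2 -> negative (opposite of gear 1)
  gear 3: meshes with gear 2 -> depth 3 -> positive (opposite of gear 2)
  gear 4: meshes with gear 3 -> depth 4 -> negative (opposite of gear 3)
  gear 5: meshes with gear 4 -> depth 5 -> positive (opposite of gear 4)
Queried indices 0, 1, 2, 3, 4, 5 -> negative, positive, negative, positive, negative, positive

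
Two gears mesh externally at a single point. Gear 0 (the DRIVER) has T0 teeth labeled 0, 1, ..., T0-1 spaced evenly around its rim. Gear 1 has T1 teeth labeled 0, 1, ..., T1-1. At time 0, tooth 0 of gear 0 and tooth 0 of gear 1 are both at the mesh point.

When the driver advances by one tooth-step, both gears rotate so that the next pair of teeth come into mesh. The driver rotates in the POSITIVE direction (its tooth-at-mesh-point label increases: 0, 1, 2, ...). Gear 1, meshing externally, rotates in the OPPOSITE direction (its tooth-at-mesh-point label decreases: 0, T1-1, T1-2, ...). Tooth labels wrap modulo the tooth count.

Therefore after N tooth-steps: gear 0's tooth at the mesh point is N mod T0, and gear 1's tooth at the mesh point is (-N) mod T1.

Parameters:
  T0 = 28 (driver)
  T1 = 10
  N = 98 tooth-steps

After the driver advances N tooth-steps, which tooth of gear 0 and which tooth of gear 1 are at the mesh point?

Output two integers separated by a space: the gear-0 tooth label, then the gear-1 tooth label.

Gear 0 (driver, T0=28): tooth at mesh = N mod T0
  98 = 3 * 28 + 14, so 98 mod 28 = 14
  gear 0 tooth = 14
Gear 1 (driven, T1=10): tooth at mesh = (-N) mod T1
  98 = 9 * 10 + 8, so 98 mod 10 = 8
  (-98) mod 10 = (-8) mod 10 = 10 - 8 = 2
Mesh after 98 steps: gear-0 tooth 14 meets gear-1 tooth 2

Answer: 14 2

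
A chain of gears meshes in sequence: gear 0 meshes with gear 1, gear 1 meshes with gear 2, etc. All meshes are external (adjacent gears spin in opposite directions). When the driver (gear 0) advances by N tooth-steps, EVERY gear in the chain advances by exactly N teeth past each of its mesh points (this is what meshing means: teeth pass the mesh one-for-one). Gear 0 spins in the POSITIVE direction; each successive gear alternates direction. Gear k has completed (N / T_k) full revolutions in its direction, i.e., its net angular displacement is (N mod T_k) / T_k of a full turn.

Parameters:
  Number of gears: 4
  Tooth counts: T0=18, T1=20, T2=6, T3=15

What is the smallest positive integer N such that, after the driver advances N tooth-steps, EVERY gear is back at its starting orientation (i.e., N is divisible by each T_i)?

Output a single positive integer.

Gear k returns to start when N is a multiple of T_k.
All gears at start simultaneously when N is a common multiple of [18, 20, 6, 15]; the smallest such N is lcm(18, 20, 6, 15).
Start: lcm = T0 = 18
Fold in T1=20: gcd(18, 20) = 2; lcm(18, 20) = 18 * 20 / 2 = 360 / 2 = 180
Fold in T2=6: gcd(180, 6) = 6; lcm(180, 6) = 180 * 6 / 6 = 1080 / 6 = 180
Fold in T3=15: gcd(180, 15) = 15; lcm(180, 15) = 180 * 15 / 15 = 2700 / 15 = 180
Full cycle length = 180

Answer: 180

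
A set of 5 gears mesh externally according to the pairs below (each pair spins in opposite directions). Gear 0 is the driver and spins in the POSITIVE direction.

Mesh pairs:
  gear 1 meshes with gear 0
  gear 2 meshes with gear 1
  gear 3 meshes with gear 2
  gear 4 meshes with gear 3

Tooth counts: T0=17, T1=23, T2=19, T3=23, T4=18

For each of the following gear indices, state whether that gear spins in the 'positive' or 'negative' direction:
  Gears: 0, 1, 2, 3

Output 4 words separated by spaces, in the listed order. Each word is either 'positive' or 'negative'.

Answer: positive negative positive negative

Derivation:
Gear 0 (driver): positive (depth 0)
  gear 1: meshes with gear 0 -> depth 1 -> negative (opposite of gear 0)
  gear 2: meshes with gear 1 -> depth 2 -> positive (opposite of gear 1)
  gear 3: meshes with gear 2 -> depth 3 -> negative (opposite of gear 2)
  gear 4: meshes with gear 3 -> depth 4 -> positive (opposite of gear 3)
Queried indices 0, 1, 2, 3 -> positive, negative, positive, negative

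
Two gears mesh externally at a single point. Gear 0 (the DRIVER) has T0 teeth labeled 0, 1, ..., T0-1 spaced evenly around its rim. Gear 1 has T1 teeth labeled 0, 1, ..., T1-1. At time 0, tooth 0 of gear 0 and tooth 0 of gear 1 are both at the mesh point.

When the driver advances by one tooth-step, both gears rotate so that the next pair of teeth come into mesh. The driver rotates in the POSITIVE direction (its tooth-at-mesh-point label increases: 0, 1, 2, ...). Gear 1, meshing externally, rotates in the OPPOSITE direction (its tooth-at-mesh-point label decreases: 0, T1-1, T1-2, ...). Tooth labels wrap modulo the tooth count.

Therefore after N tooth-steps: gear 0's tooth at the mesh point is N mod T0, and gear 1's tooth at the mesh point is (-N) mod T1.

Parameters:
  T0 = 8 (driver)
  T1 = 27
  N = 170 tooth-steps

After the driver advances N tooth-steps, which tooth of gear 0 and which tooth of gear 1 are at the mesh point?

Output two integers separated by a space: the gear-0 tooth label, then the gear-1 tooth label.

Answer: 2 19

Derivation:
Gear 0 (driver, T0=8): tooth at mesh = N mod T0
  170 = 21 * 8 + 2, so 170 mod 8 = 2
  gear 0 tooth = 2
Gear 1 (driven, T1=27): tooth at mesh = (-N) mod T1
  170 = 6 * 27 + 8, so 170 mod 27 = 8
  (-170) mod 27 = (-8) mod 27 = 27 - 8 = 19
Mesh after 170 steps: gear-0 tooth 2 meets gear-1 tooth 19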